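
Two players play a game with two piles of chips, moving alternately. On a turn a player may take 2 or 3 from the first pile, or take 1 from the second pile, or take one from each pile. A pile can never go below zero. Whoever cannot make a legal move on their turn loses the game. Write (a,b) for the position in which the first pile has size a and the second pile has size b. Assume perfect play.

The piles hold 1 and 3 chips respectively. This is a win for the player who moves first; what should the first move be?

Use the standard recursion: the mover loses at a terminal position; elsewhere, the mover wins exactly when some move hands the opponent an L position.
No move ever increases a pile, so every position that can arise here has a ≤ 1 and b ≤ 3; it is enough to label the cells with 0 ≤ a ≤ 1 and 0 ≤ b ≤ 3.
Every move lowers a or b (never raises either), so fill the grid row by row in increasing a, and left to right within a row: each cell's successors are then already labelled.
      b=0  b=1  b=2  b=3
a=0:    L    W    L    W
a=1:    L    W    L    W
Cells with no legal move (terminal, hence L): (0,0), (1,0).
The remaining L cells, each justified by listing all of its moves:
(0,2): →(0,1)(W) only, which is W, so L
(1,2): →(1,1)(W), (0,1)(W) — all W, so L
Every other cell has at least one move into one of the L cells above, so it is W.
From (1,3), the L positions reachable in one move are: (1,2), (0,2). Any move reaching one of these is winning.

Move to (1,2).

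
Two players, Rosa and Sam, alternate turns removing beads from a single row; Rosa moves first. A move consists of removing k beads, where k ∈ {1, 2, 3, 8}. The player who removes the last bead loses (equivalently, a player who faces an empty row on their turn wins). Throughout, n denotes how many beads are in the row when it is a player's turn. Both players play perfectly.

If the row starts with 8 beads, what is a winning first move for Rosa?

Remove 3, leaving 5.

Positions with no move are W. A position that does have a move is losing for the player to move precisely when every available move leads to a winning position for the opponent. Fill in the labels:
n=0: no move; the opponent has just taken the last bead and therefore loses → W
n=1: →0(W) only, which is W, so L
n=2: →1(L), so W
n=3: →1(L), so W
n=4: →1(L), so W
n=5: →4(W), 3(W), 2(W) — all W, so L
n=6: →5(L), so W
n=7: →5(L), so W
n=8: →5(L), so W
From 8, the L positions reachable in one move are: 5.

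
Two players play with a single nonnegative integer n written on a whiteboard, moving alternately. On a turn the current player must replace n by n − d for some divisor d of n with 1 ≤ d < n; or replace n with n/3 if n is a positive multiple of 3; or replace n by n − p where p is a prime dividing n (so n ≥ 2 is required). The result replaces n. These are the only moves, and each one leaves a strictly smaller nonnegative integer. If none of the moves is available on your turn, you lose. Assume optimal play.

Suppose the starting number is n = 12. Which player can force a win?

The first player wins.

Positions with no move are L. A position that does have a move is losing for the player to move precisely when every available move leads to a winning position for the opponent. Fill in the labels:
n=0: no move → L
n=1: no move → L
n=2: reaches L-position 0 → W
n=3: reaches L-position 0 → W
n=4: only reaches 2(W), 3(W), all W → L
n=5: reaches L-position 0 → W
n=6: reaches L-position 4 → W
n=7: reaches L-position 0 → W
n=8: reaches L-position 4 → W
n=9: only reaches 3(W), 6(W), 8(W), all W → L
n=10: reaches L-position 9 → W
n=11: reaches L-position 0 → W
n=12: reaches L-position 4 → W
From 12 the player to move can move to 4, reaching an L position.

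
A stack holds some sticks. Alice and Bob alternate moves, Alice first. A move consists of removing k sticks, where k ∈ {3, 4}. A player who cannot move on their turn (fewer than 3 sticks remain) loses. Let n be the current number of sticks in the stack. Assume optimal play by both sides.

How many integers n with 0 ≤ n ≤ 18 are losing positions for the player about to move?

9

Label each position W (a win for the player to move) or L (a loss). A position with no legal move is L; any other position is W exactly when some move reaches an L, and L when every move reaches a W.
n=0: no move → L
n=1: no move → L
n=2: no move → L
n=3: →0(L), so W
n=4: →1(L), so W
n=5: →2(L), so W
n=6: →2(L), so W
n=7: →4(W), 3(W) — all W, so L
n=8: →5(W), 4(W) — all W, so L
n=9: →6(W), 5(W) — all W, so L
n=10: →7(L), so W
n=11: →8(L), so W
n=12: →9(L), so W
n=13: →9(L), so W
n=14: →11(W), 10(W) — all W, so L
n=15: →12(W), 11(W) — all W, so L
n=16: →13(W), 12(W) — all W, so L
n=17: →14(L), so W
n=18: →15(L), so W
L entries with 0 ≤ n ≤ 18: n = 0, 1, 2, 7, 8, 9, 14, 15, 16; that makes 9.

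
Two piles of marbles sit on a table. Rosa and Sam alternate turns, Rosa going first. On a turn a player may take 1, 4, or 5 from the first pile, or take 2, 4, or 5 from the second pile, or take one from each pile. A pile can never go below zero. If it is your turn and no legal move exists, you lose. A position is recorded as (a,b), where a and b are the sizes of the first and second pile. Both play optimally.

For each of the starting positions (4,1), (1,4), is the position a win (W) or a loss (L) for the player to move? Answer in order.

(4,1): W, (1,4): L

Work bottom-up. With no move the player to move loses. Otherwise the position is W if at least one move leads to an L position for the opponent, and L if every move leads to a W.
No move ever increases a pile, so every position that can arise here has a ≤ 4 and b ≤ 4; it is enough to label the cells with 0 ≤ a ≤ 4 and 0 ≤ b ≤ 4.
Every move lowers a or b (never raises either), so fill the grid row by row in increasing a, and left to right within a row: each cell's successors are then already labelled.
      b=0  b=1  b=2  b=3  b=4
a=0:    L    L    W    W    W
a=1:    W    W    W    L    L
a=2:    L    L    W    W    W
a=3:    W    W    W    L    L
a=4:    W    W    L    W    W
Cells with no legal move (terminal, hence L): (0,0), (0,1).
The remaining L cells, each justified by listing all of its moves:
(1,3): only reaches (0,3)(W), (1,1)(W), (0,2)(W), all W → L
(1,4): only reaches (0,4)(W), (1,2)(W), (1,0)(W), (0,3)(W), all W → L
(2,0): only reaches (1,0)(W), which is W → L
(2,1): only reaches (1,1)(W), (1,0)(W), all W → L
(3,3): only reaches (2,3)(W), (3,1)(W), (2,2)(W), all W → L
(3,4): only reaches (2,4)(W), (3,2)(W), (3,0)(W), (2,3)(W), all W → L
(4,2): only reaches (3,2)(W), (0,2)(W), (4,0)(W), (3,1)(W), all W → L
Every other cell has at least one move into one of the L cells above, so it is W.
(4,1): the move to (0,1) reaches an L cell, so W
(1,4): one of the L cells justified above, so L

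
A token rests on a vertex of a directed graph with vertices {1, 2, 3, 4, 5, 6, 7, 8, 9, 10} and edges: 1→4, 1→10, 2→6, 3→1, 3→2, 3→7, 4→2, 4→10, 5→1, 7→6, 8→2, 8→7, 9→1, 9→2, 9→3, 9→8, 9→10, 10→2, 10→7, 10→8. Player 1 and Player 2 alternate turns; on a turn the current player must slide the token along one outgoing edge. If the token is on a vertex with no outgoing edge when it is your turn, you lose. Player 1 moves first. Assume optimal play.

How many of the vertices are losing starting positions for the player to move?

5

Work bottom-up. With no move the player to move loses. Otherwise the position is W if at least one move leads to an L position for the opponent, and L if every move leads to a W.
Every edge goes from a vertex to one that appears earlier in the order 6, 2, 7, 8, 10, 4, 1, 5, 3, 9, so processing vertices in that order labels each vertex after all of its successors.
6: no outgoing edge → L
2: W (go to 6, an L position)
7: W (go to 6, an L position)
8: L (options 7(W), 2(W) are all W)
10: W (go to 8, an L position)
4: L (options 10(W), 2(W) are all W)
1: W (go to 4, an L position)
5: L (sole option 1(W) is W)
3: L (options 1(W), 7(W), 2(W) are all W)
9: W (go to 3, an L position)
The L vertices are 3, 4, 5, 6, 8; that is 5 in all.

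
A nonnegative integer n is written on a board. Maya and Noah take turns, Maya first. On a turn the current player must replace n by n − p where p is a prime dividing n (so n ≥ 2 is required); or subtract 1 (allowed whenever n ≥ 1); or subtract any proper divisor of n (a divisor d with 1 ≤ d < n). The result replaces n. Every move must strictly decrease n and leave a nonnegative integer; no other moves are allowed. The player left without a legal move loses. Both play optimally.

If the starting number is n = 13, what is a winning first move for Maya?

Move to 0.

Work bottom-up. With no move the player to move loses. Otherwise the position is W if at least one move leads to an L position for the opponent, and L if every move leads to a W.
n=0: no move → L
n=1: W (go to 0, an L position)
n=2: W (go to 0, an L position)
n=3: W (go to 0, an L position)
n=4: L (options 2(W), 3(W) are all W)
n=5: W (go to 0, an L position)
n=6: W (go to 4, an L position)
n=7: W (go to 0, an L position)
n=8: W (go to 4, an L position)
n=9: L (options 6(W), 8(W) are all W)
n=10: W (go to 9, an L position)
n=11: W (go to 0, an L position)
n=12: W (go to 9, an L position)
n=13: W (go to 0, an L position)
From 13, the L positions reachable in one move are: 0.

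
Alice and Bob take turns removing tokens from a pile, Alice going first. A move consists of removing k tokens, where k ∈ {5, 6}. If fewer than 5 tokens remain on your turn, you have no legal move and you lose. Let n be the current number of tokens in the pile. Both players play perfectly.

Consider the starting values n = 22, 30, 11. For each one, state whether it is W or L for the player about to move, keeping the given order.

Build the W/L table. Terminal = L. A non-terminal position is W if it has a move to some L; otherwise it is L.
n=0: no move → L
n=1: no move → L
n=2: no move → L
n=3: no move → L
n=4: no move → L
n=5: can move to 0, which is L ⇒ W
n=6: can move to 1, which is L ⇒ W
n=7: can move to 2, which is L ⇒ W
n=8: can move to 3, which is L ⇒ W
n=9: can move to 4, which is L ⇒ W
n=10: can move to 4, which is L ⇒ W
n=11: moves to 6(W), 5(W); every one is W ⇒ L
n=12: moves to 7(W), 6(W); every one is W ⇒ L
n=13: moves to 8(W), 7(W); every one is W ⇒ L
n=14: moves to 9(W), 8(W); every one is W ⇒ L
n=15: moves to 10(W), 9(W); every one is W ⇒ L
n=16: can move to 11, which is L ⇒ W
n=17: can move to 12, which is L ⇒ W
n=18: can move to 13, which is L ⇒ W
n=19: can move to 14, which is L ⇒ W
n=20: can move to 15, which is L ⇒ W
n=21: can move to 15, which is L ⇒ W
n=22: moves to 17(W), 16(W); every one is W ⇒ L
n=23: moves to 18(W), 17(W); every one is W ⇒ L
n=24: moves to 19(W), 18(W); every one is W ⇒ L
n=25: moves to 20(W), 19(W); every one is W ⇒ L
n=26: moves to 21(W), 20(W); every one is W ⇒ L
n=27: can move to 22, which is L ⇒ W
n=28: can move to 23, which is L ⇒ W
n=29: can move to 24, which is L ⇒ W
n=30: can move to 25, which is L ⇒ W

22: L, 30: W, 11: L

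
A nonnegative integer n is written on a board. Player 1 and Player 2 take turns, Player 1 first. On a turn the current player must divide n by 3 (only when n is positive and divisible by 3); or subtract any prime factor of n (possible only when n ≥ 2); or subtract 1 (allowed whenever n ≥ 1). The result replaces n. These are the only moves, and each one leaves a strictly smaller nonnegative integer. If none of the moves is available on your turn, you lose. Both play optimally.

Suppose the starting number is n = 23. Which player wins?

Build the W/L table. Terminal = L. A non-terminal position is W if it has a move to some L; otherwise it is L.
n=0: no move → L
n=1: reaches L-position 0 → W
n=2: reaches L-position 0 → W
n=3: reaches L-position 0 → W
n=4: only reaches 2(W), 3(W), all W → L
n=5: reaches L-position 0 → W
n=6: reaches L-position 4 → W
n=7: reaches L-position 0 → W
n=8: only reaches 6(W), 7(W), all W → L
n=9: reaches L-position 8 → W
n=10: reaches L-position 8 → W
n=11: reaches L-position 0 → W
n=12: reaches L-position 4 → W
n=13: reaches L-position 0 → W
n=14: only reaches 7(W), 12(W), 13(W), all W → L
n=15: reaches L-position 14 → W
n=16: reaches L-position 14 → W
n=17: reaches L-position 0 → W
n=18: only reaches 6(W), 15(W), 16(W), 17(W), all W → L
n=19: reaches L-position 0 → W
n=20: reaches L-position 18 → W
n=21: reaches L-position 14 → W
n=22: only reaches 11(W), 20(W), 21(W), all W → L
n=23: reaches L-position 0 → W
From 23 Player 1 can move to 0, reaching an L position.

Player 1 wins.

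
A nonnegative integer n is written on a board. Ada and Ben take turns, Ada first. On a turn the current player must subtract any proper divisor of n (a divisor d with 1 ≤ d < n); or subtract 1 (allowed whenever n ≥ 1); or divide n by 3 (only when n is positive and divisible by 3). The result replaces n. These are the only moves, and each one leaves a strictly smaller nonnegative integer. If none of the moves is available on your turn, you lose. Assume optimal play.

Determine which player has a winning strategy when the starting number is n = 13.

Compute win/loss labels from the base case upward. A position with no move is L. Any other position is W if it can reach an L in one move, else L.
n=0: no move → L
n=1: reaches L-position 0 → W
n=2: only reaches 1(W), which is W → L
n=3: reaches L-position 2 → W
n=4: reaches L-position 2 → W
n=5: only reaches 4(W), which is W → L
n=6: reaches L-position 2 → W
n=7: only reaches 6(W), which is W → L
n=8: reaches L-position 7 → W
n=9: only reaches 3(W), 6(W), 8(W), all W → L
n=10: reaches L-position 5 → W
n=11: only reaches 10(W), which is W → L
n=12: reaches L-position 9 → W
n=13: only reaches 12(W), which is W → L
Every move from 13 reaches a W position, so the mover loses.

Ben wins.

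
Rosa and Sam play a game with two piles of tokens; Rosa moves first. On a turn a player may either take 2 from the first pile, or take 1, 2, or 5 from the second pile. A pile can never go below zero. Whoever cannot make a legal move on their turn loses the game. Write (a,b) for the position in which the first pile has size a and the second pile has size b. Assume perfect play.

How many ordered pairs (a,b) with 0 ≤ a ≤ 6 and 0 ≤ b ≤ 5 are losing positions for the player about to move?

14

Use the standard recursion: the mover loses at a terminal position; elsewhere, the mover wins exactly when some move hands the opponent an L position.
Every move lowers a or b (never raises either), so fill the grid row by row in increasing a, and left to right within a row: each cell's successors are then already labelled.
      b=0  b=1  b=2  b=3  b=4  b=5
a=0:    L    W    W    L    W    W
a=1:    L    W    W    L    W    W
a=2:    W    L    W    W    L    W
a=3:    W    L    W    W    L    W
a=4:    L    W    W    L    W    W
a=5:    L    W    W    L    W    W
a=6:    W    L    W    W    L    W
Cells with no legal move (terminal, hence L): (0,0), (1,0).
The remaining L cells, each justified by listing all of its moves:
(0,3): →(0,2)(W), (0,1)(W) — all W, so L
(1,3): →(1,2)(W), (1,1)(W) — all W, so L
(2,1): →(0,1)(W), (2,0)(W) — all W, so L
(2,4): →(0,4)(W), (2,3)(W), (2,2)(W) — all W, so L
(3,1): →(1,1)(W), (3,0)(W) — all W, so L
(3,4): →(1,4)(W), (3,3)(W), (3,2)(W) — all W, so L
(4,0): →(2,0)(W) only, which is W, so L
(4,3): →(2,3)(W), (4,2)(W), (4,1)(W) — all W, so L
(5,0): →(3,0)(W) only, which is W, so L
(5,3): →(3,3)(W), (5,2)(W), (5,1)(W) — all W, so L
(6,1): →(4,1)(W), (6,0)(W) — all W, so L
(6,4): →(4,4)(W), (6,3)(W), (6,2)(W) — all W, so L
Every other cell has at least one move into one of the L cells above, so it is W.
L cells per row: a=0: 2, a=1: 2, a=2: 2, a=3: 2, a=4: 2, a=5: 2, a=6: 2; total 14.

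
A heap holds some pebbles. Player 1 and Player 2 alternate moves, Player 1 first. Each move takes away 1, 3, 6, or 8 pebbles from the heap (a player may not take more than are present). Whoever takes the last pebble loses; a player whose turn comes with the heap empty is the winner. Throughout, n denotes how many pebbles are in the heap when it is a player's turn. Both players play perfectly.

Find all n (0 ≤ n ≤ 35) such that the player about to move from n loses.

Compute win/loss labels from the base case upward. A position with no move is W. Any other position is W if it can reach an L in one move, else L.
n=0: no move; the opponent has just taken the last pebble and therefore loses → W
n=1: the only move is to 0(W), a W ⇒ L
n=2: can move to 1, which is L ⇒ W
n=3: moves to 2(W), 0(W); every one is W ⇒ L
n=4: can move to 3, which is L ⇒ W
n=5: moves to 4(W), 2(W); every one is W ⇒ L
n=6: can move to 5, which is L ⇒ W
n=7: can move to 1, which is L ⇒ W
n=8: can move to 5, which is L ⇒ W
n=9: can move to 3, which is L ⇒ W
n=10: moves to 9(W), 7(W), 4(W), 2(W); every one is W ⇒ L
n=11: can move to 10, which is L ⇒ W
n=12: moves to 11(W), 9(W), 6(W), 4(W); every one is W ⇒ L
n=13: can move to 12, which is L ⇒ W
n=14: moves to 13(W), 11(W), 8(W), 6(W); every one is W ⇒ L
n=15: can move to 14, which is L ⇒ W
n=16: can move to 10, which is L ⇒ W
n=17: can move to 14, which is L ⇒ W
n=18: can move to 12, which is L ⇒ W
n=19: moves to 18(W), 16(W), 13(W), 11(W); every one is W ⇒ L
n=20: can move to 19, which is L ⇒ W
n=21: moves to 20(W), 18(W), 15(W), 13(W); every one is W ⇒ L
n=22: can move to 21, which is L ⇒ W
n=23: moves to 22(W), 20(W), 17(W), 15(W); every one is W ⇒ L
n=24: can move to 23, which is L ⇒ W
n=25: can move to 19, which is L ⇒ W
n=26: can move to 23, which is L ⇒ W
n=27: can move to 21, which is L ⇒ W
n=28: moves to 27(W), 25(W), 22(W), 20(W); every one is W ⇒ L
n=29: can move to 28, which is L ⇒ W
n=30: moves to 29(W), 27(W), 24(W), 22(W); every one is W ⇒ L
n=31: can move to 30, which is L ⇒ W
n=32: moves to 31(W), 29(W), 26(W), 24(W); every one is W ⇒ L
n=33: can move to 32, which is L ⇒ W
n=34: can move to 28, which is L ⇒ W
n=35: can move to 32, which is L ⇒ W
Reading off the rows marked L gives the requested list; there are 12 such values of n.

1, 3, 5, 10, 12, 14, 19, 21, 23, 28, 30, 32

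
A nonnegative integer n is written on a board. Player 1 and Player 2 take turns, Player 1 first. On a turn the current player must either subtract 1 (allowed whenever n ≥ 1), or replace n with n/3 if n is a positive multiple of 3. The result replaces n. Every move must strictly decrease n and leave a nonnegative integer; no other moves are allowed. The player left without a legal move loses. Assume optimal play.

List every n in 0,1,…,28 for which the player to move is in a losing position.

0, 2, 4, 7, 9, 11, 13, 15, 17, 19, 22, 24, 26, 28

Use the standard recursion: the mover loses at a terminal position; elsewhere, the mover wins exactly when some move hands the opponent an L position.
n=0: no move → L
n=1: W (go to 0, an L position)
n=2: L (sole option 1(W) is W)
n=3: W (go to 2, an L position)
n=4: L (sole option 3(W) is W)
n=5: W (go to 4, an L position)
n=6: W (go to 2, an L position)
n=7: L (sole option 6(W) is W)
n=8: W (go to 7, an L position)
n=9: L (options 3(W), 8(W) are all W)
n=10: W (go to 9, an L position)
n=11: L (sole option 10(W) is W)
n=12: W (go to 4, an L position)
n=13: L (sole option 12(W) is W)
n=14: W (go to 13, an L position)
n=15: L (options 5(W), 14(W) are all W)
n=16: W (go to 15, an L position)
n=17: L (sole option 16(W) is W)
n=18: W (go to 17, an L position)
n=19: L (sole option 18(W) is W)
n=20: W (go to 19, an L position)
n=21: W (go to 7, an L position)
n=22: L (sole option 21(W) is W)
n=23: W (go to 22, an L position)
n=24: L (options 8(W), 23(W) are all W)
n=25: W (go to 24, an L position)
n=26: L (sole option 25(W) is W)
n=27: W (go to 9, an L position)
n=28: L (sole option 27(W) is W)
Reading off the rows marked L gives the requested list; there are 14 such values of n.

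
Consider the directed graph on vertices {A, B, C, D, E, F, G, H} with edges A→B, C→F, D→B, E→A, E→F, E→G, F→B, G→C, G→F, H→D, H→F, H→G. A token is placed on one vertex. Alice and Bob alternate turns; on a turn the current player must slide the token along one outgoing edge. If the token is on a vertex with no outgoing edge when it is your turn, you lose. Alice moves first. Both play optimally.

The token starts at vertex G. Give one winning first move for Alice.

Classify positions by backward induction: terminal positions (no move available) are L. From any other position, the mover wins iff some move reaches an L.
Every edge goes from a vertex to one that appears earlier in the order B, F, D, C, G, H, A, E, so processing vertices in that order labels each vertex after all of its successors.
B: no outgoing edge → L
F: →B(L), so W
D: →B(L), so W
C: →F(W) only, which is W, so L
G: →C(L), so W
H: →G(W), D(W), F(W) — all W, so L
A: →B(L), so W
E: →A(W), G(W), F(W) — all W, so L
From G, the L positions reachable in one move are: C.

Move to C.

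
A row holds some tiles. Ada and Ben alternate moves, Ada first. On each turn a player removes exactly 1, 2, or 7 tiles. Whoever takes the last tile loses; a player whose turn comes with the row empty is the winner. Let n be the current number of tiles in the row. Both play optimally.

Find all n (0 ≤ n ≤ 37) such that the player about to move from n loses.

Classify positions by backward induction: terminal positions (no move available) are W. From any other position, the mover wins iff some move reaches an L.
n=0: no move; the opponent has just taken the last tile and therefore loses → W
n=1: →0(W) only, which is W, so L
n=2: →1(L), so W
n=3: →1(L), so W
n=4: →3(W), 2(W) — all W, so L
n=5: →4(L), so W
n=6: →4(L), so W
n=7: →6(W), 5(W), 0(W) — all W, so L
n=8: →7(L), so W
n=9: →7(L), so W
n=10: →9(W), 8(W), 3(W) — all W, so L
n=11: →10(L), so W
n=12: →10(L), so W
n=13: →12(W), 11(W), 6(W) — all W, so L
n=14: →13(L), so W
n=15: →13(L), so W
n=16: →15(W), 14(W), 9(W) — all W, so L
n=17: →16(L), so W
n=18: →16(L), so W
n=19: →18(W), 17(W), 12(W) — all W, so L
n=20: →19(L), so W
n=21: →19(L), so W
n=22: →21(W), 20(W), 15(W) — all W, so L
n=23: →22(L), so W
n=24: →22(L), so W
n=25: →24(W), 23(W), 18(W) — all W, so L
n=26: →25(L), so W
n=27: →25(L), so W
n=28: →27(W), 26(W), 21(W) — all W, so L
n=29: →28(L), so W
n=30: →28(L), so W
n=31: →30(W), 29(W), 24(W) — all W, so L
n=32: →31(L), so W
n=33: →31(L), so W
n=34: →33(W), 32(W), 27(W) — all W, so L
n=35: →34(L), so W
n=36: →34(L), so W
n=37: →36(W), 35(W), 30(W) — all W, so L
Reading off the rows marked L gives the requested list; there are 13 such values of n.

1, 4, 7, 10, 13, 16, 19, 22, 25, 28, 31, 34, 37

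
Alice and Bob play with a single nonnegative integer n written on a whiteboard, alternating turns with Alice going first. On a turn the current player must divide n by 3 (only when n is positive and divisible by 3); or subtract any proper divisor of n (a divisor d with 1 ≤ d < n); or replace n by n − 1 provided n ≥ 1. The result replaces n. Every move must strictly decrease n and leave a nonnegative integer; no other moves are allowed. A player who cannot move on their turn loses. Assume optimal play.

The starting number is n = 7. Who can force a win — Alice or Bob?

Use the standard recursion: the mover loses at a terminal position; elsewhere, the mover wins exactly when some move hands the opponent an L position.
n=0: no move → L
n=1: →0(L), so W
n=2: →1(W) only, which is W, so L
n=3: →2(L), so W
n=4: →2(L), so W
n=5: →4(W) only, which is W, so L
n=6: →2(L), so W
n=7: →6(W) only, which is W, so L
The starting position 7 is L: whatever Alice does, the opponent receives a W position.

Bob wins.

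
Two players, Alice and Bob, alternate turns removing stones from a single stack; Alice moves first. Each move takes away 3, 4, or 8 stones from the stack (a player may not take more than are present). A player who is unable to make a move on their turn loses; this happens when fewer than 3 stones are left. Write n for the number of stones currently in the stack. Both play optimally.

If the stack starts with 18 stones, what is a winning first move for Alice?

Remove 4, leaving 14.

Positions with no move are L. A position that does have a move is losing for the player to move precisely when every available move leads to a winning position for the opponent. Fill in the labels:
n=0: no move → L
n=1: no move → L
n=2: no move → L
n=3: W (go to 0, an L position)
n=4: W (go to 1, an L position)
n=5: W (go to 2, an L position)
n=6: W (go to 2, an L position)
n=7: L (options 4(W), 3(W) are all W)
n=8: W (go to 0, an L position)
n=9: W (go to 1, an L position)
n=10: W (go to 7, an L position)
n=11: W (go to 7, an L position)
n=12: L (options 9(W), 8(W), 4(W) are all W)
n=13: L (options 10(W), 9(W), 5(W) are all W)
n=14: L (options 11(W), 10(W), 6(W) are all W)
n=15: W (go to 12, an L position)
n=16: W (go to 13, an L position)
n=17: W (go to 14, an L position)
n=18: W (go to 14, an L position)
From 18, the L positions reachable in one move are: 14.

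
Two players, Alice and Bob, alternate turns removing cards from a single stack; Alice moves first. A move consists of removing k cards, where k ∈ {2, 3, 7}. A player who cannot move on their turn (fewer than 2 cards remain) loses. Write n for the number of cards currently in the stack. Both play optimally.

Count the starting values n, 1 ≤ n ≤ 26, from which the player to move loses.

Label each position W (a win for the player to move) or L (a loss). A position with no legal move is L; any other position is W exactly when some move reaches an L, and L when every move reaches a W.
n=0: no move → L
n=1: no move → L
n=2: can move to 0, which is L ⇒ W
n=3: can move to 1, which is L ⇒ W
n=4: can move to 1, which is L ⇒ W
n=5: moves to 3(W), 2(W); every one is W ⇒ L
n=6: moves to 4(W), 3(W); every one is W ⇒ L
n=7: can move to 5, which is L ⇒ W
n=8: can move to 6, which is L ⇒ W
n=9: can move to 6, which is L ⇒ W
n=10: moves to 8(W), 7(W), 3(W); every one is W ⇒ L
n=11: moves to 9(W), 8(W), 4(W); every one is W ⇒ L
n=12: can move to 10, which is L ⇒ W
n=13: can move to 11, which is L ⇒ W
n=14: can move to 11, which is L ⇒ W
n=15: moves to 13(W), 12(W), 8(W); every one is W ⇒ L
n=16: moves to 14(W), 13(W), 9(W); every one is W ⇒ L
n=17: can move to 15, which is L ⇒ W
n=18: can move to 16, which is L ⇒ W
n=19: can move to 16, which is L ⇒ W
n=20: moves to 18(W), 17(W), 13(W); every one is W ⇒ L
n=21: moves to 19(W), 18(W), 14(W); every one is W ⇒ L
n=22: can move to 20, which is L ⇒ W
n=23: can move to 21, which is L ⇒ W
n=24: can move to 21, which is L ⇒ W
n=25: moves to 23(W), 22(W), 18(W); every one is W ⇒ L
n=26: moves to 24(W), 23(W), 19(W); every one is W ⇒ L
L entries with 1 ≤ n ≤ 26 (n=0 is outside the asked range and is not counted): n = 1, 5, 6, 10, 11, 15, 16, 20, 21, 25, 26; that makes 11.

11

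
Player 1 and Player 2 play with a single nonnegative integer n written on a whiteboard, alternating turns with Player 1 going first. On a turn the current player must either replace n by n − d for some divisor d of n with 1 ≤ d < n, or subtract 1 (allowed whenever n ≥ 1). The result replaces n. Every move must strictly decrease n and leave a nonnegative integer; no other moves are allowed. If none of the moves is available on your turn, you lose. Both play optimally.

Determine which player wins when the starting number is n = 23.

Player 2 wins.

Positions with no move are L. A position that does have a move is losing for the player to move precisely when every available move leads to a winning position for the opponent. Fill in the labels:
n=0: no move → L
n=1: →0(L), so W
n=2: →1(W) only, which is W, so L
n=3: →2(L), so W
n=4: →2(L), so W
n=5: →4(W) only, which is W, so L
n=6: →5(L), so W
n=7: →6(W) only, which is W, so L
n=8: →7(L), so W
n=9: →6(W), 8(W) — all W, so L
n=10: →5(L), so W
n=11: →10(W) only, which is W, so L
n=12: →9(L), so W
n=13: →12(W) only, which is W, so L
n=14: →7(L), so W
n=15: →10(W), 12(W), 14(W) — all W, so L
n=16: →15(L), so W
n=17: →16(W) only, which is W, so L
n=18: →9(L), so W
n=19: →18(W) only, which is W, so L
n=20: →15(L), so W
n=21: →14(W), 18(W), 20(W) — all W, so L
n=22: →11(L), so W
n=23: →22(W) only, which is W, so L
The starting position 23 is L: whatever Player 1 does, the opponent receives a W position.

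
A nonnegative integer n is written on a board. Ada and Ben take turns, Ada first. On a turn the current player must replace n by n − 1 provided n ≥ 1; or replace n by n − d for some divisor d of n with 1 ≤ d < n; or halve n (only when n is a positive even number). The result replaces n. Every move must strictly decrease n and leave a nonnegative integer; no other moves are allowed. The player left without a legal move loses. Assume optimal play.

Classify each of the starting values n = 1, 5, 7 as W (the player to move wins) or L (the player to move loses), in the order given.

Positions with no move are L. A position that does have a move is losing for the player to move precisely when every available move leads to a winning position for the opponent. Fill in the labels:
n=0: no move → L
n=1: reaches L-position 0 → W
n=2: only reaches 1(W), which is W → L
n=3: reaches L-position 2 → W
n=4: reaches L-position 2 → W
n=5: only reaches 4(W), which is W → L
n=6: reaches L-position 5 → W
n=7: only reaches 6(W), which is W → L

1: W, 5: L, 7: L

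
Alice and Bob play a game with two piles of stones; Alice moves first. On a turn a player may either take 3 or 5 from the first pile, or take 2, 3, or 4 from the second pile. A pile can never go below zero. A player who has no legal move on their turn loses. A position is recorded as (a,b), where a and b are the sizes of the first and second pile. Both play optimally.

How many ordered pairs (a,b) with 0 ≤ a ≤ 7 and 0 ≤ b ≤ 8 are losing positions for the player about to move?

Label each position W (a win for the player to move) or L (a loss). A position with no legal move is L; any other position is W exactly when some move reaches an L, and L when every move reaches a W.
Every move lowers a or b (never raises either), so fill the grid row by row in increasing a, and left to right within a row: each cell's successors are then already labelled.
      b=0  b=1  b=2  b=3  b=4  b=5  b=6  b=7  b=8
a=0:    L    L    W    W    W    W    L    L    W
a=1:    L    L    W    W    W    W    L    L    W
a=2:    L    L    W    W    W    W    L    L    W
a=3:    W    W    L    L    W    W    W    W    L
a=4:    W    W    L    L    W    W    W    W    L
a=5:    W    W    L    L    W    W    W    W    L
a=6:    W    W    W    W    L    L    W    W    W
a=7:    W    W    W    W    L    L    W    W    W
Cells with no legal move (terminal, hence L): (0,0), (0,1), (1,0), (1,1), (2,0), (2,1).
The remaining L cells, each justified by listing all of its moves:
(0,6): L (options (0,4)(W), (0,3)(W), (0,2)(W) are all W)
(0,7): L (options (0,5)(W), (0,4)(W), (0,3)(W) are all W)
(1,6): L (options (1,4)(W), (1,3)(W), (1,2)(W) are all W)
(1,7): L (options (1,5)(W), (1,4)(W), (1,3)(W) are all W)
(2,6): L (options (2,4)(W), (2,3)(W), (2,2)(W) are all W)
(2,7): L (options (2,5)(W), (2,4)(W), (2,3)(W) are all W)
(3,2): L (options (0,2)(W), (3,0)(W) are all W)
(3,3): L (options (0,3)(W), (3,1)(W), (3,0)(W) are all W)
(3,8): L (options (0,8)(W), (3,6)(W), (3,5)(W), (3,4)(W) are all W)
(4,2): L (options (1,2)(W), (4,0)(W) are all W)
(4,3): L (options (1,3)(W), (4,1)(W), (4,0)(W) are all W)
(4,8): L (options (1,8)(W), (4,6)(W), (4,5)(W), (4,4)(W) are all W)
(5,2): L (options (2,2)(W), (0,2)(W), (5,0)(W) are all W)
(5,3): L (options (2,3)(W), (0,3)(W), (5,1)(W), (5,0)(W) are all W)
(5,8): L (options (2,8)(W), (0,8)(W), (5,6)(W), (5,5)(W), (5,4)(W) are all W)
(6,4): L (options (3,4)(W), (1,4)(W), (6,2)(W), (6,1)(W), (6,0)(W) are all W)
(6,5): L (options (3,5)(W), (1,5)(W), (6,3)(W), (6,2)(W), (6,1)(W) are all W)
(7,4): L (options (4,4)(W), (2,4)(W), (7,2)(W), (7,1)(W), (7,0)(W) are all W)
(7,5): L (options (4,5)(W), (2,5)(W), (7,3)(W), (7,2)(W), (7,1)(W) are all W)
Every other cell has at least one move into one of the L cells above, so it is W.
L cells per row: a=0: 4, a=1: 4, a=2: 4, a=3: 3, a=4: 3, a=5: 3, a=6: 2, a=7: 2; total 25.

25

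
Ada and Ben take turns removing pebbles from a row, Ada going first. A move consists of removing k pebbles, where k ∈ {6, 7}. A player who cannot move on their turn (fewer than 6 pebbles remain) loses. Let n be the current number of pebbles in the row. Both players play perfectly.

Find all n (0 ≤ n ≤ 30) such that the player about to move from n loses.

Build the W/L table. Terminal = L. A non-terminal position is W if it has a move to some L; otherwise it is L.
n=0: no move → L
n=1: no move → L
n=2: no move → L
n=3: no move → L
n=4: no move → L
n=5: no move → L
n=6: can move to 0, which is L ⇒ W
n=7: can move to 1, which is L ⇒ W
n=8: can move to 2, which is L ⇒ W
n=9: can move to 3, which is L ⇒ W
n=10: can move to 4, which is L ⇒ W
n=11: can move to 5, which is L ⇒ W
n=12: can move to 5, which is L ⇒ W
n=13: moves to 7(W), 6(W); every one is W ⇒ L
n=14: moves to 8(W), 7(W); every one is W ⇒ L
n=15: moves to 9(W), 8(W); every one is W ⇒ L
n=16: moves to 10(W), 9(W); every one is W ⇒ L
n=17: moves to 11(W), 10(W); every one is W ⇒ L
n=18: moves to 12(W), 11(W); every one is W ⇒ L
n=19: can move to 13, which is L ⇒ W
n=20: can move to 14, which is L ⇒ W
n=21: can move to 15, which is L ⇒ W
n=22: can move to 16, which is L ⇒ W
n=23: can move to 17, which is L ⇒ W
n=24: can move to 18, which is L ⇒ W
n=25: can move to 18, which is L ⇒ W
n=26: moves to 20(W), 19(W); every one is W ⇒ L
n=27: moves to 21(W), 20(W); every one is W ⇒ L
n=28: moves to 22(W), 21(W); every one is W ⇒ L
n=29: moves to 23(W), 22(W); every one is W ⇒ L
n=30: moves to 24(W), 23(W); every one is W ⇒ L
Reading off the rows marked L gives the requested list; there are 17 such values of n.

0, 1, 2, 3, 4, 5, 13, 14, 15, 16, 17, 18, 26, 27, 28, 29, 30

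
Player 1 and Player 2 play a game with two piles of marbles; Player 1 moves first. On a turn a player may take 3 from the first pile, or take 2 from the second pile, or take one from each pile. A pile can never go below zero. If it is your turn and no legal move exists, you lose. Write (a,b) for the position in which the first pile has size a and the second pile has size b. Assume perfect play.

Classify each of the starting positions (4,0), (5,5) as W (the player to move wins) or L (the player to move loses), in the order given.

Classify positions by backward induction: terminal positions (no move available) are L. From any other position, the mover wins iff some move reaches an L.
No move ever increases a pile, so every position that can arise here has a ≤ 5 and b ≤ 5; it is enough to label the cells with 0 ≤ a ≤ 5 and 0 ≤ b ≤ 5.
Every move lowers a or b (never raises either), so fill the grid row by row in increasing a, and left to right within a row: each cell's successors are then already labelled.
      b=0  b=1  b=2  b=3  b=4  b=5
a=0:    L    L    W    W    L    L
a=1:    L    W    W    L    L    W
a=2:    L    W    W    L    W    W
a=3:    W    W    L    L    W    W
a=4:    W    L    L    W    W    L
a=5:    W    L    W    W    L    L
Cells with no legal move (terminal, hence L): (0,0), (0,1), (1,0), (2,0).
The remaining L cells, each justified by listing all of its moves:
(0,4): →(0,2)(W) only, which is W, so L
(0,5): →(0,3)(W) only, which is W, so L
(1,3): →(1,1)(W), (0,2)(W) — all W, so L
(1,4): →(1,2)(W), (0,3)(W) — all W, so L
(2,3): →(2,1)(W), (1,2)(W) — all W, so L
(3,2): →(0,2)(W), (3,0)(W), (2,1)(W) — all W, so L
(3,3): →(0,3)(W), (3,1)(W), (2,2)(W) — all W, so L
(4,1): →(1,1)(W), (3,0)(W) — all W, so L
(4,2): →(1,2)(W), (4,0)(W), (3,1)(W) — all W, so L
(4,5): →(1,5)(W), (4,3)(W), (3,4)(W) — all W, so L
(5,1): →(2,1)(W), (4,0)(W) — all W, so L
(5,4): →(2,4)(W), (5,2)(W), (4,3)(W) — all W, so L
(5,5): →(2,5)(W), (5,3)(W), (4,4)(W) — all W, so L
Every other cell has at least one move into one of the L cells above, so it is W.
(4,0): the move to (1,0) reaches an L cell, so W
(5,5): one of the L cells justified above, so L

(4,0): W, (5,5): L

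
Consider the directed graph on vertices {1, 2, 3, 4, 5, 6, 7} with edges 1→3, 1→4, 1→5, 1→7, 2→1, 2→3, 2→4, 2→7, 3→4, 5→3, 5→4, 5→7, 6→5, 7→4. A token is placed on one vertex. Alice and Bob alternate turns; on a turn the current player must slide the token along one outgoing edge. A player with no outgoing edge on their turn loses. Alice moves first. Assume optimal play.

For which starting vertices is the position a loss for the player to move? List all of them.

Label each position W (a win for the player to move) or L (a loss). A position with no legal move is L; any other position is W exactly when some move reaches an L, and L when every move reaches a W.
Every edge goes from a vertex to one that appears earlier in the order 4, 7, 3, 5, 1, 2, 6, so processing vertices in that order labels each vertex after all of its successors.
4: no outgoing edge → L
7: W (go to 4, an L position)
3: W (go to 4, an L position)
5: W (go to 4, an L position)
1: W (go to 4, an L position)
2: W (go to 4, an L position)
6: L (sole option 5(W) is W)
The losing starting vertices are exactly the entries labelled L in this table (2 of them).

4, 6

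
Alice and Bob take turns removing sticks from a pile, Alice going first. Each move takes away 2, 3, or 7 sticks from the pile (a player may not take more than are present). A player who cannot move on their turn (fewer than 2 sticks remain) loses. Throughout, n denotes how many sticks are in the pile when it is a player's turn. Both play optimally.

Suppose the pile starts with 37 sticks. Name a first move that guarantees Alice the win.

Build the W/L table. Terminal = L. A non-terminal position is W if it has a move to some L; otherwise it is L.
n=0: no move → L
n=1: no move → L
n=2: →0(L), so W
n=3: →1(L), so W
n=4: →1(L), so W
n=5: →3(W), 2(W) — all W, so L
n=6: →4(W), 3(W) — all W, so L
n=7: →5(L), so W
n=8: →6(L), so W
n=9: →6(L), so W
n=10: →8(W), 7(W), 3(W) — all W, so L
n=11: →9(W), 8(W), 4(W) — all W, so L
n=12: →10(L), so W
n=13: →11(L), so W
n=14: →11(L), so W
n=15: →13(W), 12(W), 8(W) — all W, so L
n=16: →14(W), 13(W), 9(W) — all W, so L
n=17: →15(L), so W
n=18: →16(L), so W
n=19: →16(L), so W
n=20: →18(W), 17(W), 13(W) — all W, so L
n=21: →19(W), 18(W), 14(W) — all W, so L
n=22: →20(L), so W
n=23: →21(L), so W
n=24: →21(L), so W
n=25: →23(W), 22(W), 18(W) — all W, so L
n=26: →24(W), 23(W), 19(W) — all W, so L
n=27: →25(L), so W
n=28: →26(L), so W
n=29: →26(L), so W
n=30: →28(W), 27(W), 23(W) — all W, so L
n=31: →29(W), 28(W), 24(W) — all W, so L
n=32: →30(L), so W
n=33: →31(L), so W
n=34: →31(L), so W
n=35: →33(W), 32(W), 28(W) — all W, so L
n=36: →34(W), 33(W), 29(W) — all W, so L
n=37: →35(L), so W
From 37, the L positions reachable in one move are: 35, 30. Any move reaching one of these is winning.

Remove 2, leaving 35.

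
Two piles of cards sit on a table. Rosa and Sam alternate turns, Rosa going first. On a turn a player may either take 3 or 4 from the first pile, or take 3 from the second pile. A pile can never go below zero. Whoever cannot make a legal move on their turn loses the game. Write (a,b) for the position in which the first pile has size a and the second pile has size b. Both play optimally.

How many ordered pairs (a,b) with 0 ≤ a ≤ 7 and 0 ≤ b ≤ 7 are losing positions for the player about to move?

29

Positions with no move are L. A position that does have a move is losing for the player to move precisely when every available move leads to a winning position for the opponent. Fill in the labels:
Every move lowers a or b (never raises either), so fill the grid row by row in increasing a, and left to right within a row: each cell's successors are then already labelled.
      b=0  b=1  b=2  b=3  b=4  b=5  b=6  b=7
a=0:    L    L    L    W    W    W    L    L
a=1:    L    L    L    W    W    W    L    L
a=2:    L    L    L    W    W    W    L    L
a=3:    W    W    W    L    L    L    W    W
a=4:    W    W    W    L    L    L    W    W
a=5:    W    W    W    L    L    L    W    W
a=6:    W    W    W    W    W    W    W    W
a=7:    L    L    L    W    W    W    L    L
Cells with no legal move (terminal, hence L): (0,0), (0,1), (0,2), (1,0), (1,1), (1,2), (2,0), (2,1), (2,2).
The remaining L cells, each justified by listing all of its moves:
(0,6): the only move is to (0,3)(W), a W ⇒ L
(0,7): the only move is to (0,4)(W), a W ⇒ L
(1,6): the only move is to (1,3)(W), a W ⇒ L
(1,7): the only move is to (1,4)(W), a W ⇒ L
(2,6): the only move is to (2,3)(W), a W ⇒ L
(2,7): the only move is to (2,4)(W), a W ⇒ L
(3,3): moves to (0,3)(W), (3,0)(W); every one is W ⇒ L
(3,4): moves to (0,4)(W), (3,1)(W); every one is W ⇒ L
(3,5): moves to (0,5)(W), (3,2)(W); every one is W ⇒ L
(4,3): moves to (1,3)(W), (0,3)(W), (4,0)(W); every one is W ⇒ L
(4,4): moves to (1,4)(W), (0,4)(W), (4,1)(W); every one is W ⇒ L
(4,5): moves to (1,5)(W), (0,5)(W), (4,2)(W); every one is W ⇒ L
(5,3): moves to (2,3)(W), (1,3)(W), (5,0)(W); every one is W ⇒ L
(5,4): moves to (2,4)(W), (1,4)(W), (5,1)(W); every one is W ⇒ L
(5,5): moves to (2,5)(W), (1,5)(W), (5,2)(W); every one is W ⇒ L
(7,0): moves to (4,0)(W), (3,0)(W); every one is W ⇒ L
(7,1): moves to (4,1)(W), (3,1)(W); every one is W ⇒ L
(7,2): moves to (4,2)(W), (3,2)(W); every one is W ⇒ L
(7,6): moves to (4,6)(W), (3,6)(W), (7,3)(W); every one is W ⇒ L
(7,7): moves to (4,7)(W), (3,7)(W), (7,4)(W); every one is W ⇒ L
Every other cell has at least one move into one of the L cells above, so it is W.
L cells per row: a=0: 5, a=1: 5, a=2: 5, a=3: 3, a=4: 3, a=5: 3, a=6: 0, a=7: 5; total 29.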